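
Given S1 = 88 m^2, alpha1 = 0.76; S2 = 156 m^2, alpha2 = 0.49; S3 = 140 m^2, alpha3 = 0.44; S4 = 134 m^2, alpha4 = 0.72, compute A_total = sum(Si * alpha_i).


88 * 0.76 = 66.88
156 * 0.49 = 76.44
140 * 0.44 = 61.6
134 * 0.72 = 96.48
A_total = 66.88 + 76.44 + 61.6 + 96.48 = 301.4 m^2


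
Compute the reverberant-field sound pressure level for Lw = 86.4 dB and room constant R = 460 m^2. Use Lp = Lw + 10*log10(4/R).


4/R = 4/460 = 0.00869565
Lp = 86.4 + 10*log10(0.00869565) = 65.793 dB


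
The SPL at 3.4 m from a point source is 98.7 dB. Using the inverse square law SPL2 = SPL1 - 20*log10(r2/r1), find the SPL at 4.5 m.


r2/r1 = 4.5/3.4 = 1.32353
Correction = 20*log10(1.32353) = 2.43468 dB
SPL2 = 98.7 - 2.43468 = 96.265 dB


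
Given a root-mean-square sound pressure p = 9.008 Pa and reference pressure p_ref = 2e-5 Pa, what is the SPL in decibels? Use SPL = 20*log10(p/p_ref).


p / p_ref = 9.008 / 2e-5 = 450400
SPL = 20 * log10(450400) = 113.07 dB


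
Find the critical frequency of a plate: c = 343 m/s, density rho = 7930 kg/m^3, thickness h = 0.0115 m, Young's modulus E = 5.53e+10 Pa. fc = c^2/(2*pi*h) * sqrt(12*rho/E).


12*rho/E = 12*7930/5.53e+10 = 1.7208e-06
sqrt(12*rho/E) = sqrt(1.7208e-06) = 0.00131179
c^2/(2*pi*h) = 343^2/(2*pi*0.0115) = 1.62821e+06
fc = 1.62821e+06 * 0.00131179 = 2135.9 Hz


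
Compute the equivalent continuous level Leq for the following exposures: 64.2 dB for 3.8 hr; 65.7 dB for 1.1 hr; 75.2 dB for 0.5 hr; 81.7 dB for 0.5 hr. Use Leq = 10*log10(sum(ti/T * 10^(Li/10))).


T_total = 3.8 + 1.1 + 0.5 + 0.5 = 5.9 hr
(3.8/5.9) * 10^(64.2/10) = 1.69407e+06
(1.1/5.9) * 10^(65.7/10) = 692693
(0.5/5.9) * 10^(75.2/10) = 2.8062e+06
(0.5/5.9) * 10^(81.7/10) = 1.25348e+07
Sum = 1.69407e+06 + 692693 + 2.8062e+06 + 1.25348e+07 = 1.77278e+07
Leq = 10*log10(1.77278e+07) = 72.487 dB


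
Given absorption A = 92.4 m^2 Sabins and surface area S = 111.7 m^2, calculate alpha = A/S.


Absorption coefficient = absorbed power / incident power
alpha = A / S = 92.4 / 111.7 = 0.82722


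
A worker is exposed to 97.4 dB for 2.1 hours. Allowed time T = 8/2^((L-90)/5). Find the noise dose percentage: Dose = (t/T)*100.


T_allowed = 8 / 2^((97.4 - 90)/5) = 2.86791 hr
Dose = 2.1 / 2.86791 * 100 = 73.224 %


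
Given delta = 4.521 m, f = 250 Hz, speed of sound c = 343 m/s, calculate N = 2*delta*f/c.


N = 2*delta*f/c = 2*delta/lambda, where lambda = c/f
lambda = 343 / 250 = 1.372 m
N = 2 * 4.521 / 1.372 = 6.5904


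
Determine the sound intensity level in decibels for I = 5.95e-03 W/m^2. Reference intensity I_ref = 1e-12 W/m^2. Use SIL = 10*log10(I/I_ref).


I / I_ref = 5.95e-03 / 1e-12 = 5.95e+09
SIL = 10 * log10(5.95e+09) = 97.745 dB


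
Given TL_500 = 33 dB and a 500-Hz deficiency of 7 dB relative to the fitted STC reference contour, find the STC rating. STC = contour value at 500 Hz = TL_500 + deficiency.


By ASTM E413, STC = value of the fitted reference contour at 500 Hz.
Contour value at 500 Hz = TL_500 + deficiency = 33 + 7 = 40
STC = 40


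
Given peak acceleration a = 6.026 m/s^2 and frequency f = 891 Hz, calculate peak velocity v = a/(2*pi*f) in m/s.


omega = 2*pi*f = 2*pi*891 = 5598.32 rad/s
v = a / omega = 6.026 / 5598.32 = 0.0010764 m/s


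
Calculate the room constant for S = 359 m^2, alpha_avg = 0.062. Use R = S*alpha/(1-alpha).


R = 359 * 0.062 / (1 - 0.062) = 23.729 m^2


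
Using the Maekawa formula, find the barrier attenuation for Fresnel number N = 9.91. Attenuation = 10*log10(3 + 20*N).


3 + 20*N = 3 + 20*9.91 = 201.2
Att = 10*log10(201.2) = 23.036 dB


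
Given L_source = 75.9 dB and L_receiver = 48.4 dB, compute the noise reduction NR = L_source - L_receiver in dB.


NR = L_source - L_receiver (difference between source and receiving room levels)
NR = 75.9 - 48.4 = 27.5 dB


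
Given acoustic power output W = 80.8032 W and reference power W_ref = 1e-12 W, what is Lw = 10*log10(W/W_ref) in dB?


W / W_ref = 80.8032 / 1e-12 = 8.08032e+13
Lw = 10 * log10(8.08032e+13) = 139.07 dB


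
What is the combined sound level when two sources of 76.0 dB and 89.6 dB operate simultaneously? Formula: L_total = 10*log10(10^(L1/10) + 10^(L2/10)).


10^(76.0/10) = 3.98107e+07
10^(89.6/10) = 9.12011e+08
Sum = 3.98107e+07 + 9.12011e+08 = 9.51822e+08
L_total = 10*log10(9.51822e+08) = 89.786 dB


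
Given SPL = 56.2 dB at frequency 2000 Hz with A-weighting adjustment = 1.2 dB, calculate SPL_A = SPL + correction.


A-weighting table: 2000 Hz -> 1.2 dB correction
SPL_A = SPL + correction = 56.2 + (1.2) = 57.4 dBA


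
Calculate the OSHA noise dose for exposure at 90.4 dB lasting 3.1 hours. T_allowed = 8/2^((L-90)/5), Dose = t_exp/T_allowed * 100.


T_allowed = 8 / 2^((90.4 - 90)/5) = 7.56846 hr
Dose = 3.1 / 7.56846 * 100 = 40.959 %


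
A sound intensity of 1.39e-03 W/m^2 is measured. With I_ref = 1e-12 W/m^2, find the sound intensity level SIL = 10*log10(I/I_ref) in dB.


I / I_ref = 1.39e-03 / 1e-12 = 1.39e+09
SIL = 10 * log10(1.39e+09) = 91.43 dB


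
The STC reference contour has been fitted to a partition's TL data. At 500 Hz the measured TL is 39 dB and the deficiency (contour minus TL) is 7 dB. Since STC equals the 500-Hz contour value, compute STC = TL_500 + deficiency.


By ASTM E413, STC = value of the fitted reference contour at 500 Hz.
Contour value at 500 Hz = TL_500 + deficiency = 39 + 7 = 46
STC = 46


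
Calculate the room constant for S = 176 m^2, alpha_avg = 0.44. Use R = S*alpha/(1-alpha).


R = 176 * 0.44 / (1 - 0.44) = 138.29 m^2


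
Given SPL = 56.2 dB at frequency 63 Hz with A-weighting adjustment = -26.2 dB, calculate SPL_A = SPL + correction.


A-weighting table: 63 Hz -> -26.2 dB correction
SPL_A = SPL + correction = 56.2 + (-26.2) = 30 dBA


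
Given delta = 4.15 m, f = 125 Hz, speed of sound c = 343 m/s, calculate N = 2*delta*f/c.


N = 2*delta*f/c = 2*delta/lambda, where lambda = c/f
lambda = 343 / 125 = 2.744 m
N = 2 * 4.15 / 2.744 = 3.0248


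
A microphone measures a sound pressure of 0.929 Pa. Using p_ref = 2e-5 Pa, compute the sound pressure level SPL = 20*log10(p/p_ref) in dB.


p / p_ref = 0.929 / 2e-5 = 46450
SPL = 20 * log10(46450) = 93.34 dB


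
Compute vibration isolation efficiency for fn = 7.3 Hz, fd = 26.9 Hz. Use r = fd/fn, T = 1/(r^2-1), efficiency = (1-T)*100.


r = 26.9 / 7.3 = 3.68493
r^2 - 1 = 3.68493^2 - 1 = 12.5787
T = 1/12.5787 = 0.0794995
Efficiency = (1 - 0.0794995)*100 = 92.05 %


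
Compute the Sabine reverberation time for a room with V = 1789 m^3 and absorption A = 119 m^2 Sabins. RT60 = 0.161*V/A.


RT60 = 0.161 * 1789 / 119 = 2.4204 s


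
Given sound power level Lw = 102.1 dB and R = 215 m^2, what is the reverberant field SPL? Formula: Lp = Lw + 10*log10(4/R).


4/R = 4/215 = 0.0186047
Lp = 102.1 + 10*log10(0.0186047) = 84.796 dB


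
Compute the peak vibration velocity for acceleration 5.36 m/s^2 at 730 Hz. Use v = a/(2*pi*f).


omega = 2*pi*f = 2*pi*730 = 4586.73 rad/s
v = a / omega = 5.36 / 4586.73 = 0.0011686 m/s


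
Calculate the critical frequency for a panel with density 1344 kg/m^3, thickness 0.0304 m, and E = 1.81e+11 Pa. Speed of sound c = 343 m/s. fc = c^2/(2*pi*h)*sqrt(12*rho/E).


12*rho/E = 12*1344/1.81e+11 = 8.9105e-08
sqrt(12*rho/E) = sqrt(8.9105e-08) = 0.000298505
c^2/(2*pi*h) = 343^2/(2*pi*0.0304) = 615935
fc = 615935 * 0.000298505 = 183.86 Hz


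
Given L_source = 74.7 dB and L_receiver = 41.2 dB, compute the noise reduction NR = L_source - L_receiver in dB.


NR = L_source - L_receiver (difference between source and receiving room levels)
NR = 74.7 - 41.2 = 33.5 dB


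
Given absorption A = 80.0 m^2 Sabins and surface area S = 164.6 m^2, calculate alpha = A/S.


Absorption coefficient = absorbed power / incident power
alpha = A / S = 80.0 / 164.6 = 0.48603


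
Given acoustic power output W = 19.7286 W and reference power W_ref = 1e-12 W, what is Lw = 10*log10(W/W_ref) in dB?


W / W_ref = 19.7286 / 1e-12 = 1.97286e+13
Lw = 10 * log10(1.97286e+13) = 132.95 dB


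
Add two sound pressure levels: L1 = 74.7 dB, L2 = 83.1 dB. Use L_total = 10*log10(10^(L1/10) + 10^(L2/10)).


10^(74.7/10) = 2.95121e+07
10^(83.1/10) = 2.04174e+08
Sum = 2.95121e+07 + 2.04174e+08 = 2.33686e+08
L_total = 10*log10(2.33686e+08) = 83.686 dB


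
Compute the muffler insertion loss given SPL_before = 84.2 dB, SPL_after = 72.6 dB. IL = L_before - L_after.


Insertion loss = SPL without muffler - SPL with muffler
IL = 84.2 - 72.6 = 11.6 dB


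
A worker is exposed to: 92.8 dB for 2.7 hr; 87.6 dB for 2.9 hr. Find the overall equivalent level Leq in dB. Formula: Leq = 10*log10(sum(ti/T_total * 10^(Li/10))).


T_total = 2.7 + 2.9 = 5.6 hr
(2.7/5.6) * 10^(92.8/10) = 9.18704e+08
(2.9/5.6) * 10^(87.6/10) = 2.97996e+08
Sum = 9.18704e+08 + 2.97996e+08 = 1.2167e+09
Leq = 10*log10(1.2167e+09) = 90.852 dB


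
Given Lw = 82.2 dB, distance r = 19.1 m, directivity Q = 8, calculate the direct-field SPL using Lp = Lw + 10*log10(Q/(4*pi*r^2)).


4*pi*r^2 = 4*pi*19.1^2 = 4584.34 m^2
Q / (4*pi*r^2) = 8 / 4584.34 = 0.00174507
Lp = 82.2 + 10*log10(0.00174507) = 54.618 dB


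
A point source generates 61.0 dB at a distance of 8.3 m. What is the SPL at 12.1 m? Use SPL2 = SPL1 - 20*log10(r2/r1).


r2/r1 = 12.1/8.3 = 1.45783
Correction = 20*log10(1.45783) = 3.27414 dB
SPL2 = 61.0 - 3.27414 = 57.726 dB


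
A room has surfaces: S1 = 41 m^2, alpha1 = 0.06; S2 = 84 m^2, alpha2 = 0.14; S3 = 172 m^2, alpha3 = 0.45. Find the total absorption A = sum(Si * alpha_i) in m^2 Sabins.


41 * 0.06 = 2.46
84 * 0.14 = 11.76
172 * 0.45 = 77.4
A_total = 2.46 + 11.76 + 77.4 = 91.62 m^2


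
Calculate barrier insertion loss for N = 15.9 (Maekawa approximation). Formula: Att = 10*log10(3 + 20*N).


3 + 20*N = 3 + 20*15.9 = 321
Att = 10*log10(321) = 25.065 dB


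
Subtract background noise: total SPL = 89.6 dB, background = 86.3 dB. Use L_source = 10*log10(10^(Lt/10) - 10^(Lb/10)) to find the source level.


10^(89.6/10) = 9.12011e+08
10^(86.3/10) = 4.2658e+08
Difference = 9.12011e+08 - 4.2658e+08 = 4.85431e+08
L_source = 10*log10(4.85431e+08) = 86.861 dB


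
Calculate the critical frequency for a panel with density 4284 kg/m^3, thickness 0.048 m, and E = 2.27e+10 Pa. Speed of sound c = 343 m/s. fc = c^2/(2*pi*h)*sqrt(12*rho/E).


12*rho/E = 12*4284/2.27e+10 = 2.26467e-06
sqrt(12*rho/E) = sqrt(2.26467e-06) = 0.00150488
c^2/(2*pi*h) = 343^2/(2*pi*0.048) = 390092
fc = 390092 * 0.00150488 = 587.04 Hz


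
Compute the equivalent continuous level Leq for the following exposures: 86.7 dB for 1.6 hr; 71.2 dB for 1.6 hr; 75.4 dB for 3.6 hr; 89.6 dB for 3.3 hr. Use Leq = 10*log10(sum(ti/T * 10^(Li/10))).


T_total = 1.6 + 1.6 + 3.6 + 3.3 = 10.1 hr
(1.6/10.1) * 10^(86.7/10) = 7.40967e+07
(1.6/10.1) * 10^(71.2/10) = 2.08833e+06
(3.6/10.1) * 10^(75.4/10) = 1.23589e+07
(3.3/10.1) * 10^(89.6/10) = 2.97984e+08
Sum = 7.40967e+07 + 2.08833e+06 + 1.23589e+07 + 2.97984e+08 = 3.86528e+08
Leq = 10*log10(3.86528e+08) = 85.872 dB


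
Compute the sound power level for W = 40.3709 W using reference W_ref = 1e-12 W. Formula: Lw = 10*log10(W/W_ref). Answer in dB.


W / W_ref = 40.3709 / 1e-12 = 4.03709e+13
Lw = 10 * log10(4.03709e+13) = 136.06 dB


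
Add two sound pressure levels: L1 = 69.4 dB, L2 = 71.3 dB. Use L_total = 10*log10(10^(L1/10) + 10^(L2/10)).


10^(69.4/10) = 8.70964e+06
10^(71.3/10) = 1.34896e+07
Sum = 8.70964e+06 + 1.34896e+07 = 2.21992e+07
L_total = 10*log10(2.21992e+07) = 73.463 dB


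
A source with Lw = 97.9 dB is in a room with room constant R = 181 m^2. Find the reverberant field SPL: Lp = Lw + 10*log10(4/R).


4/R = 4/181 = 0.0220994
Lp = 97.9 + 10*log10(0.0220994) = 81.344 dB


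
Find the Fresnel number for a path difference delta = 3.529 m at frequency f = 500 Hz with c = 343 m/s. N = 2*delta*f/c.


N = 2*delta*f/c = 2*delta/lambda, where lambda = c/f
lambda = 343 / 500 = 0.686 m
N = 2 * 3.529 / 0.686 = 10.289


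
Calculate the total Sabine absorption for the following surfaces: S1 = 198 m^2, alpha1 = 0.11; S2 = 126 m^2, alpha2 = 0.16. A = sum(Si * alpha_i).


198 * 0.11 = 21.78
126 * 0.16 = 20.16
A_total = 21.78 + 20.16 = 41.94 m^2


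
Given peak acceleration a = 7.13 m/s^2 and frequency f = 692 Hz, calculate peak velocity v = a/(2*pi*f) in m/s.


omega = 2*pi*f = 2*pi*692 = 4347.96 rad/s
v = a / omega = 7.13 / 4347.96 = 0.0016398 m/s


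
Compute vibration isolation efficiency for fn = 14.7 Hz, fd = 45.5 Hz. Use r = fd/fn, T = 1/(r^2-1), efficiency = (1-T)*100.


r = 45.5 / 14.7 = 3.09524
r^2 - 1 = 3.09524^2 - 1 = 8.58051
T = 1/8.58051 = 0.116543
Efficiency = (1 - 0.116543)*100 = 88.346 %


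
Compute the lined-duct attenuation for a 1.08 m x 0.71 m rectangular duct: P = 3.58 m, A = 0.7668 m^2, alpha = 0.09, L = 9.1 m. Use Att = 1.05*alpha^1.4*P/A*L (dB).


alpha^1.4 = 0.09^1.4 = 0.034351
Attenuation rate = 1.05 * alpha^1.4 * P / A
= 1.05 * 0.034351 * 3.58 / 0.7668 = 0.168395 dB/m
Total Att = 0.168395 * 9.1 = 1.5324 dB


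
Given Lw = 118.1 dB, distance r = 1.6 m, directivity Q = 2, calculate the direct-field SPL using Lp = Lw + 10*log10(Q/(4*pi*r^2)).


4*pi*r^2 = 4*pi*1.6^2 = 32.1699 m^2
Q / (4*pi*r^2) = 2 / 32.1699 = 0.0621699
Lp = 118.1 + 10*log10(0.0621699) = 106.04 dB


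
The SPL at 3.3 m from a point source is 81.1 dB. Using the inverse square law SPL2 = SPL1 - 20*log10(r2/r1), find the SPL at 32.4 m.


r2/r1 = 32.4/3.3 = 9.81818
Correction = 20*log10(9.81818) = 19.8406 dB
SPL2 = 81.1 - 19.8406 = 61.259 dB


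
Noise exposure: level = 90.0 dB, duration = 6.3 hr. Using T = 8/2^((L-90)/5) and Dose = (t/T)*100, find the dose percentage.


T_allowed = 8 / 2^((90.0 - 90)/5) = 8 hr
Dose = 6.3 / 8 * 100 = 78.75 %


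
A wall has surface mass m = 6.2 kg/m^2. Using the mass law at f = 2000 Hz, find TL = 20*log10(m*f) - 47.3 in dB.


m * f = 6.2 * 2000 = 12400
20*log10(12400) = 81.8684 dB
TL = 81.8684 - 47.3 = 34.568 dB


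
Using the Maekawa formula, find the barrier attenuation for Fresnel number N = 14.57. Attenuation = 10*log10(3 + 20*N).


3 + 20*N = 3 + 20*14.57 = 294.4
Att = 10*log10(294.4) = 24.689 dB


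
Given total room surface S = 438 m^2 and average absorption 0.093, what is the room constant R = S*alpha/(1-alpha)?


R = 438 * 0.093 / (1 - 0.093) = 44.911 m^2


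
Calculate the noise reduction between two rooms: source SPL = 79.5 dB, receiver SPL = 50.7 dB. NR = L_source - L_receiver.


NR = L_source - L_receiver (difference between source and receiving room levels)
NR = 79.5 - 50.7 = 28.8 dB


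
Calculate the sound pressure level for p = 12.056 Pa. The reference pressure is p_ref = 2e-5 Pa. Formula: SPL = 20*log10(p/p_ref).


p / p_ref = 12.056 / 2e-5 = 602800
SPL = 20 * log10(602800) = 115.6 dB


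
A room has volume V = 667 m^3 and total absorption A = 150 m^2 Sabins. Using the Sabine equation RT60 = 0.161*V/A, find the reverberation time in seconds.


RT60 = 0.161 * 667 / 150 = 0.71591 s


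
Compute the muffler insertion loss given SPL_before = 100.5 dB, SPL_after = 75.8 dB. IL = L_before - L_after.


Insertion loss = SPL without muffler - SPL with muffler
IL = 100.5 - 75.8 = 24.7 dB


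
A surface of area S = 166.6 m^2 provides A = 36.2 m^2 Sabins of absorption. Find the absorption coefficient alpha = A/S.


Absorption coefficient = absorbed power / incident power
alpha = A / S = 36.2 / 166.6 = 0.21729


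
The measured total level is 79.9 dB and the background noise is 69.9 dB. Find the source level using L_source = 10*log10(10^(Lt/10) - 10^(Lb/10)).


10^(79.9/10) = 9.77237e+07
10^(69.9/10) = 9.77237e+06
Difference = 9.77237e+07 - 9.77237e+06 = 8.79513e+07
L_source = 10*log10(8.79513e+07) = 79.442 dB


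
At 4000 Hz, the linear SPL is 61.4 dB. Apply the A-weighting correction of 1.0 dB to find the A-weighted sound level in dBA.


A-weighting table: 4000 Hz -> 1.0 dB correction
SPL_A = SPL + correction = 61.4 + (1.0) = 62.4 dBA


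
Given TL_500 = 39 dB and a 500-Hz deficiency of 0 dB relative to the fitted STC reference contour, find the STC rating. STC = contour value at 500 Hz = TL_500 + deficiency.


By ASTM E413, STC = value of the fitted reference contour at 500 Hz.
Contour value at 500 Hz = TL_500 + deficiency = 39 + 0 = 39
STC = 39


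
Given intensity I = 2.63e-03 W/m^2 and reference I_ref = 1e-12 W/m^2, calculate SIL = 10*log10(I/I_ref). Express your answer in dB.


I / I_ref = 2.63e-03 / 1e-12 = 2.63e+09
SIL = 10 * log10(2.63e+09) = 94.2 dB


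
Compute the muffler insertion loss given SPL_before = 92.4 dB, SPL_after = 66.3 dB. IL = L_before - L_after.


Insertion loss = SPL without muffler - SPL with muffler
IL = 92.4 - 66.3 = 26.1 dB


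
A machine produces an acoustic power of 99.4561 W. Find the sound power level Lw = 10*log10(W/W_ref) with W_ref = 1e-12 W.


W / W_ref = 99.4561 / 1e-12 = 9.94561e+13
Lw = 10 * log10(9.94561e+13) = 139.98 dB


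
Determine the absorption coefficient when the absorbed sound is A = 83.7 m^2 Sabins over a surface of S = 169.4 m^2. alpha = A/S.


Absorption coefficient = absorbed power / incident power
alpha = A / S = 83.7 / 169.4 = 0.4941


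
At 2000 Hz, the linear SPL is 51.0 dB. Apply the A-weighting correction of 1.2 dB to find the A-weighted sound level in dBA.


A-weighting table: 2000 Hz -> 1.2 dB correction
SPL_A = SPL + correction = 51.0 + (1.2) = 52.2 dBA


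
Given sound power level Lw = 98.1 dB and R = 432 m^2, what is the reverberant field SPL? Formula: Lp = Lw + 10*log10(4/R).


4/R = 4/432 = 0.00925926
Lp = 98.1 + 10*log10(0.00925926) = 77.766 dB


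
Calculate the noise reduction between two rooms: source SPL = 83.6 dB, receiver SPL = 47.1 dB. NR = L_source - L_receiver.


NR = L_source - L_receiver (difference between source and receiving room levels)
NR = 83.6 - 47.1 = 36.5 dB


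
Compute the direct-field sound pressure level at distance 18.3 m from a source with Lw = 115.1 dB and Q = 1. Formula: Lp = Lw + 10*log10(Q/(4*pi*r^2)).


4*pi*r^2 = 4*pi*18.3^2 = 4208.35 m^2
Q / (4*pi*r^2) = 1 / 4208.35 = 0.000237623
Lp = 115.1 + 10*log10(0.000237623) = 78.859 dB


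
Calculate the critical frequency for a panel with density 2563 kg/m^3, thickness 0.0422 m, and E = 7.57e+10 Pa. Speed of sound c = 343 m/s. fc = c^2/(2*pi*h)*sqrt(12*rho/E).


12*rho/E = 12*2563/7.57e+10 = 4.06288e-07
sqrt(12*rho/E) = sqrt(4.06288e-07) = 0.000637407
c^2/(2*pi*h) = 343^2/(2*pi*0.0422) = 443707
fc = 443707 * 0.000637407 = 282.82 Hz


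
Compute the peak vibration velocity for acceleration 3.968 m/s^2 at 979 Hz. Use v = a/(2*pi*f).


omega = 2*pi*f = 2*pi*979 = 6151.24 rad/s
v = a / omega = 3.968 / 6151.24 = 0.00064507 m/s


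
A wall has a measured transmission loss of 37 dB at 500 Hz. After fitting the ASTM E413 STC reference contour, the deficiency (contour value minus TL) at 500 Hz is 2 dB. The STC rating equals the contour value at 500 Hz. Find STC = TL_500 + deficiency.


By ASTM E413, STC = value of the fitted reference contour at 500 Hz.
Contour value at 500 Hz = TL_500 + deficiency = 37 + 2 = 39
STC = 39


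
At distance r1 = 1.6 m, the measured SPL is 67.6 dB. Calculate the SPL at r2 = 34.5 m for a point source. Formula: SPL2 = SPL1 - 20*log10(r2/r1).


r2/r1 = 34.5/1.6 = 21.5625
Correction = 20*log10(21.5625) = 26.674 dB
SPL2 = 67.6 - 26.674 = 40.926 dB


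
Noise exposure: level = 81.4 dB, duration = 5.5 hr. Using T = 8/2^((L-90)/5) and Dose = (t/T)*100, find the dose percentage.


T_allowed = 8 / 2^((81.4 - 90)/5) = 26.3549 hr
Dose = 5.5 / 26.3549 * 100 = 20.869 %


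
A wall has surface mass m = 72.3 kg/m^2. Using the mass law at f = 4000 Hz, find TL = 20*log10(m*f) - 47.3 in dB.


m * f = 72.3 * 4000 = 289200
20*log10(289200) = 109.224 dB
TL = 109.224 - 47.3 = 61.924 dB


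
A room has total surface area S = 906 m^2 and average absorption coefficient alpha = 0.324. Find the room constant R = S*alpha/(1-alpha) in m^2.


R = 906 * 0.324 / (1 - 0.324) = 434.24 m^2


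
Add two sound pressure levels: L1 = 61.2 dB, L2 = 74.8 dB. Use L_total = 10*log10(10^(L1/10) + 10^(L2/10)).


10^(61.2/10) = 1.31826e+06
10^(74.8/10) = 3.01995e+07
Sum = 1.31826e+06 + 3.01995e+07 = 3.15178e+07
L_total = 10*log10(3.15178e+07) = 74.986 dB


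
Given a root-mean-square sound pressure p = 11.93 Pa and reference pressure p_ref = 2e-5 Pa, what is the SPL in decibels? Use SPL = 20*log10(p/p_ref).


p / p_ref = 11.93 / 2e-5 = 596500
SPL = 20 * log10(596500) = 115.51 dB


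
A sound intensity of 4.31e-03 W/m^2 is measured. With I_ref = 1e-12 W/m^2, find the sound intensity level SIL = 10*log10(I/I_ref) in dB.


I / I_ref = 4.31e-03 / 1e-12 = 4.31e+09
SIL = 10 * log10(4.31e+09) = 96.345 dB


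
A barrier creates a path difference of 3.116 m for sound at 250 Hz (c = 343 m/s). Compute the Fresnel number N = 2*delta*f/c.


N = 2*delta*f/c = 2*delta/lambda, where lambda = c/f
lambda = 343 / 250 = 1.372 m
N = 2 * 3.116 / 1.372 = 4.5423


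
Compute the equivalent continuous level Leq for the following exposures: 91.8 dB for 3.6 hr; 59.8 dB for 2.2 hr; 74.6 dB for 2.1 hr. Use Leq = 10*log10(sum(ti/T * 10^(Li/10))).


T_total = 3.6 + 2.2 + 2.1 = 7.9 hr
(3.6/7.9) * 10^(91.8/10) = 6.89724e+08
(2.2/7.9) * 10^(59.8/10) = 265947
(2.1/7.9) * 10^(74.6/10) = 7.66641e+06
Sum = 6.89724e+08 + 265947 + 7.66641e+06 = 6.97656e+08
Leq = 10*log10(6.97656e+08) = 88.436 dB


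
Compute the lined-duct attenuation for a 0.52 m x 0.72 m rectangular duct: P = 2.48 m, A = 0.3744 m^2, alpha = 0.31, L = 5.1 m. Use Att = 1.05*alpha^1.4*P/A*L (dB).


alpha^1.4 = 0.31^1.4 = 0.194047
Attenuation rate = 1.05 * alpha^1.4 * P / A
= 1.05 * 0.194047 * 2.48 / 0.3744 = 1.34962 dB/m
Total Att = 1.34962 * 5.1 = 6.8831 dB


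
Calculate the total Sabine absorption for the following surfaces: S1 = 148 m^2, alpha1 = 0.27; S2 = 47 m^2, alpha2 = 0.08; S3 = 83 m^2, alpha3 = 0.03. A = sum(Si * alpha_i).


148 * 0.27 = 39.96
47 * 0.08 = 3.76
83 * 0.03 = 2.49
A_total = 39.96 + 3.76 + 2.49 = 46.21 m^2


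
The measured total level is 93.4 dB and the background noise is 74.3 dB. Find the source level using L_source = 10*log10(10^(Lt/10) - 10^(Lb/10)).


10^(93.4/10) = 2.18776e+09
10^(74.3/10) = 2.69153e+07
Difference = 2.18776e+09 - 2.69153e+07 = 2.16084e+09
L_source = 10*log10(2.16084e+09) = 93.346 dB


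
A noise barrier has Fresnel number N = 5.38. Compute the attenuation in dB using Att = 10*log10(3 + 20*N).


3 + 20*N = 3 + 20*5.38 = 110.6
Att = 10*log10(110.6) = 20.438 dB


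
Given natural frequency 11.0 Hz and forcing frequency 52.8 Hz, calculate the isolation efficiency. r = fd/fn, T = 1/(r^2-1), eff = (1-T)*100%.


r = 52.8 / 11.0 = 4.8
r^2 - 1 = 4.8^2 - 1 = 22.04
T = 1/22.04 = 0.0453721
Efficiency = (1 - 0.0453721)*100 = 95.463 %


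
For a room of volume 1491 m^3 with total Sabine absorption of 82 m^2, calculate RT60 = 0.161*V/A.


RT60 = 0.161 * 1491 / 82 = 2.9275 s


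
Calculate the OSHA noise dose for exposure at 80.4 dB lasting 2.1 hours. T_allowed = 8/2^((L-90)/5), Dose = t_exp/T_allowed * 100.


T_allowed = 8 / 2^((80.4 - 90)/5) = 30.2738 hr
Dose = 2.1 / 30.2738 * 100 = 6.9367 %


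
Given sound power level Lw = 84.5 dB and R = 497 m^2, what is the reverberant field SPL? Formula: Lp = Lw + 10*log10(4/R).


4/R = 4/497 = 0.00804829
Lp = 84.5 + 10*log10(0.00804829) = 63.557 dB


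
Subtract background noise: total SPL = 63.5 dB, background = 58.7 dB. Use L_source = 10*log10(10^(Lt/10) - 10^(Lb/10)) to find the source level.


10^(63.5/10) = 2.23872e+06
10^(58.7/10) = 741310
Difference = 2.23872e+06 - 741310 = 1.49741e+06
L_source = 10*log10(1.49741e+06) = 61.753 dB


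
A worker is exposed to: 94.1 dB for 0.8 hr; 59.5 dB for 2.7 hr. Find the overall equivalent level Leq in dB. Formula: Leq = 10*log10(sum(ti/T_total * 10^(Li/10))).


T_total = 0.8 + 2.7 = 3.5 hr
(0.8/3.5) * 10^(94.1/10) = 5.87519e+08
(2.7/3.5) * 10^(59.5/10) = 687536
Sum = 5.87519e+08 + 687536 = 5.88207e+08
Leq = 10*log10(5.88207e+08) = 87.695 dB


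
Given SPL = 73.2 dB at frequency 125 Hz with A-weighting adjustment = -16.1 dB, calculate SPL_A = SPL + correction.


A-weighting table: 125 Hz -> -16.1 dB correction
SPL_A = SPL + correction = 73.2 + (-16.1) = 57.1 dBA


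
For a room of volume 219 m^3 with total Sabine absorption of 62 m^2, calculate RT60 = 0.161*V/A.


RT60 = 0.161 * 219 / 62 = 0.56869 s


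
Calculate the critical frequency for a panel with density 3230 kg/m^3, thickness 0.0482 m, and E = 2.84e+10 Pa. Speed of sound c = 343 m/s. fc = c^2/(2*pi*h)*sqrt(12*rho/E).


12*rho/E = 12*3230/2.84e+10 = 1.36479e-06
sqrt(12*rho/E) = sqrt(1.36479e-06) = 0.00116824
c^2/(2*pi*h) = 343^2/(2*pi*0.0482) = 388473
fc = 388473 * 0.00116824 = 453.83 Hz


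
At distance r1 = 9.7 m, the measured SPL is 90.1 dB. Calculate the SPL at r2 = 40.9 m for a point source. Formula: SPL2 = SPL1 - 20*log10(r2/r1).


r2/r1 = 40.9/9.7 = 4.21649
Correction = 20*log10(4.21649) = 12.499 dB
SPL2 = 90.1 - 12.499 = 77.601 dB


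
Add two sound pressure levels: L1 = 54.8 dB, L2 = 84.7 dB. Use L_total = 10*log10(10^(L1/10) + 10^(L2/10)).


10^(54.8/10) = 301995
10^(84.7/10) = 2.95121e+08
Sum = 301995 + 2.95121e+08 = 2.95423e+08
L_total = 10*log10(2.95423e+08) = 84.704 dB


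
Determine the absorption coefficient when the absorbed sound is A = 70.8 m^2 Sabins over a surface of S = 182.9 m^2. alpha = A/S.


Absorption coefficient = absorbed power / incident power
alpha = A / S = 70.8 / 182.9 = 0.3871


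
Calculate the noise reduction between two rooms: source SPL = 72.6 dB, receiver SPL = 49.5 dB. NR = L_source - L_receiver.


NR = L_source - L_receiver (difference between source and receiving room levels)
NR = 72.6 - 49.5 = 23.1 dB


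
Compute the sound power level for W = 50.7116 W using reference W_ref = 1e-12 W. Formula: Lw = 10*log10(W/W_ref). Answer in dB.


W / W_ref = 50.7116 / 1e-12 = 5.07116e+13
Lw = 10 * log10(5.07116e+13) = 137.05 dB


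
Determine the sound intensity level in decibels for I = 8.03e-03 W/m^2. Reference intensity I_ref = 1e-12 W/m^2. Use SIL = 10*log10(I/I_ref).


I / I_ref = 8.03e-03 / 1e-12 = 8.03e+09
SIL = 10 * log10(8.03e+09) = 99.047 dB


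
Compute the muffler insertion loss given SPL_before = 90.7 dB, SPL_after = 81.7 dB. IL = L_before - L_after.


Insertion loss = SPL without muffler - SPL with muffler
IL = 90.7 - 81.7 = 9 dB


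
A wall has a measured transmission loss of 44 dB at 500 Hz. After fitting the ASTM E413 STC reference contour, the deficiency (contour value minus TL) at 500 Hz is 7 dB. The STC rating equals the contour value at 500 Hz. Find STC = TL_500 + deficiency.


By ASTM E413, STC = value of the fitted reference contour at 500 Hz.
Contour value at 500 Hz = TL_500 + deficiency = 44 + 7 = 51
STC = 51


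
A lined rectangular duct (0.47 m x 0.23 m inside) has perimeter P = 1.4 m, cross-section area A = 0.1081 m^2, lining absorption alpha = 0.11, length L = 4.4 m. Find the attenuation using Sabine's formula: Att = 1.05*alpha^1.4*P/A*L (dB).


alpha^1.4 = 0.11^1.4 = 0.0454935
Attenuation rate = 1.05 * alpha^1.4 * P / A
= 1.05 * 0.0454935 * 1.4 / 0.1081 = 0.618644 dB/m
Total Att = 0.618644 * 4.4 = 2.722 dB


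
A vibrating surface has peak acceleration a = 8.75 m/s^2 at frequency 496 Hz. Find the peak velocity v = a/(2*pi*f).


omega = 2*pi*f = 2*pi*496 = 3116.46 rad/s
v = a / omega = 8.75 / 3116.46 = 0.0028077 m/s


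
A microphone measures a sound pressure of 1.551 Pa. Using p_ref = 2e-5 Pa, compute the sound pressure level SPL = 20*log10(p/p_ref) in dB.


p / p_ref = 1.551 / 2e-5 = 77550
SPL = 20 * log10(77550) = 97.792 dB


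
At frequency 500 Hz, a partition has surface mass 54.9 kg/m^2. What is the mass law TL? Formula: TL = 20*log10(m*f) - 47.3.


m * f = 54.9 * 500 = 27450
20*log10(27450) = 88.7708 dB
TL = 88.7708 - 47.3 = 41.471 dB


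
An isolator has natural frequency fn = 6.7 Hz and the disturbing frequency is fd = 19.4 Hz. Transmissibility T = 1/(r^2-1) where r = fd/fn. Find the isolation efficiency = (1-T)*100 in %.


r = 19.4 / 6.7 = 2.89552
r^2 - 1 = 2.89552^2 - 1 = 7.38404
T = 1/7.38404 = 0.135427
Efficiency = (1 - 0.135427)*100 = 86.457 %


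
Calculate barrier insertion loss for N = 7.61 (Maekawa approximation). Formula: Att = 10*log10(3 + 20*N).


3 + 20*N = 3 + 20*7.61 = 155.2
Att = 10*log10(155.2) = 21.909 dB


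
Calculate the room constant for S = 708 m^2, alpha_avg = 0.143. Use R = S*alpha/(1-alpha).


R = 708 * 0.143 / (1 - 0.143) = 118.14 m^2


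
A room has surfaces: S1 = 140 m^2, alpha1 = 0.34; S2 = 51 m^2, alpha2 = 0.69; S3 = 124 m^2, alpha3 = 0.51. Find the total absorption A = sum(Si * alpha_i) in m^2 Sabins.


140 * 0.34 = 47.6
51 * 0.69 = 35.19
124 * 0.51 = 63.24
A_total = 47.6 + 35.19 + 63.24 = 146.03 m^2


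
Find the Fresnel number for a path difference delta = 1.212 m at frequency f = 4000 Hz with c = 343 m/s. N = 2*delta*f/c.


N = 2*delta*f/c = 2*delta/lambda, where lambda = c/f
lambda = 343 / 4000 = 0.08575 m
N = 2 * 1.212 / 0.08575 = 28.268


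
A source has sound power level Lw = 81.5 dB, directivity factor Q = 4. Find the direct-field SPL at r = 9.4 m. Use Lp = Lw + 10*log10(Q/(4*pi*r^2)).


4*pi*r^2 = 4*pi*9.4^2 = 1110.36 m^2
Q / (4*pi*r^2) = 4 / 1110.36 = 0.00360244
Lp = 81.5 + 10*log10(0.00360244) = 57.066 dB


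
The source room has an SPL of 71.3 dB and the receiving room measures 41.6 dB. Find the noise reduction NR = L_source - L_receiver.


NR = L_source - L_receiver (difference between source and receiving room levels)
NR = 71.3 - 41.6 = 29.7 dB


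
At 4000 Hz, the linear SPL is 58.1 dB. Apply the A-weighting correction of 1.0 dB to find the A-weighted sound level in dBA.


A-weighting table: 4000 Hz -> 1.0 dB correction
SPL_A = SPL + correction = 58.1 + (1.0) = 59.1 dBA


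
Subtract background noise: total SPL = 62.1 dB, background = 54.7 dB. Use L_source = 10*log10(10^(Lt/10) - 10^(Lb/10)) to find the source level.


10^(62.1/10) = 1.62181e+06
10^(54.7/10) = 295121
Difference = 1.62181e+06 - 295121 = 1.32669e+06
L_source = 10*log10(1.32669e+06) = 61.228 dB


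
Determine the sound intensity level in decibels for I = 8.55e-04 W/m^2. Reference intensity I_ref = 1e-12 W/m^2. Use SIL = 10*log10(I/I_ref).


I / I_ref = 8.55e-04 / 1e-12 = 8.55e+08
SIL = 10 * log10(8.55e+08) = 89.32 dB


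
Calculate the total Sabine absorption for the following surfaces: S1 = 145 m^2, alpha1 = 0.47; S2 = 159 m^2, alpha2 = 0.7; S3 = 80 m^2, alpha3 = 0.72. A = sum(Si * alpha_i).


145 * 0.47 = 68.15
159 * 0.7 = 111.3
80 * 0.72 = 57.6
A_total = 68.15 + 111.3 + 57.6 = 237.05 m^2


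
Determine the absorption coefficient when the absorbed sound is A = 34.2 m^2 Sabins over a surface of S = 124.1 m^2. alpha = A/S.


Absorption coefficient = absorbed power / incident power
alpha = A / S = 34.2 / 124.1 = 0.27558


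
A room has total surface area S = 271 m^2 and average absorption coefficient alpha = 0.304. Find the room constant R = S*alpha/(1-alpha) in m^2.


R = 271 * 0.304 / (1 - 0.304) = 118.37 m^2


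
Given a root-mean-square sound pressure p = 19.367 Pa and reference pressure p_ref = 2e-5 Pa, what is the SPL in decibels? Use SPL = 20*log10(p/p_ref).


p / p_ref = 19.367 / 2e-5 = 968350
SPL = 20 * log10(968350) = 119.72 dB


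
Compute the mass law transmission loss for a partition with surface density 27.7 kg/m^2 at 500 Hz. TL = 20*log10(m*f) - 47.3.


m * f = 27.7 * 500 = 13850
20*log10(13850) = 82.829 dB
TL = 82.829 - 47.3 = 35.529 dB


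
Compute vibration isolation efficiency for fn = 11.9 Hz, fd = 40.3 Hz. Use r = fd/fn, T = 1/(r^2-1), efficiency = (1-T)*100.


r = 40.3 / 11.9 = 3.38655
r^2 - 1 = 3.38655^2 - 1 = 10.4687
T = 1/10.4687 = 0.0955228
Efficiency = (1 - 0.0955228)*100 = 90.448 %


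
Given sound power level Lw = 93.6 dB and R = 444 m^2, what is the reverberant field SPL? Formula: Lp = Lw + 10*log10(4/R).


4/R = 4/444 = 0.00900901
Lp = 93.6 + 10*log10(0.00900901) = 73.147 dB


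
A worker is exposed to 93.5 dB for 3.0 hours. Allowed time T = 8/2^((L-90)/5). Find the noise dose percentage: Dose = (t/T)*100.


T_allowed = 8 / 2^((93.5 - 90)/5) = 4.92458 hr
Dose = 3.0 / 4.92458 * 100 = 60.919 %


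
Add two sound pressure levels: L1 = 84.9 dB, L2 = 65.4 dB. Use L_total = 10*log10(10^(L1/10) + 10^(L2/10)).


10^(84.9/10) = 3.0903e+08
10^(65.4/10) = 3.46737e+06
Sum = 3.0903e+08 + 3.46737e+06 = 3.12497e+08
L_total = 10*log10(3.12497e+08) = 84.948 dB


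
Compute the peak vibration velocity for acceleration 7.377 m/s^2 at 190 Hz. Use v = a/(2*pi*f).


omega = 2*pi*f = 2*pi*190 = 1193.81 rad/s
v = a / omega = 7.377 / 1193.81 = 0.0061794 m/s


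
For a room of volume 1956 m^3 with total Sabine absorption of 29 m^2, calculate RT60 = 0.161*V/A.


RT60 = 0.161 * 1956 / 29 = 10.859 s


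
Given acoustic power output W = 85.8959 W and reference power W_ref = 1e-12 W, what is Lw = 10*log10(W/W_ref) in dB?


W / W_ref = 85.8959 / 1e-12 = 8.58959e+13
Lw = 10 * log10(8.58959e+13) = 139.34 dB


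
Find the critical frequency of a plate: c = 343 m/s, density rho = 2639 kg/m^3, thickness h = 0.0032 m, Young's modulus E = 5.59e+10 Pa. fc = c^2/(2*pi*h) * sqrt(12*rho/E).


12*rho/E = 12*2639/5.59e+10 = 5.66512e-07
sqrt(12*rho/E) = sqrt(5.66512e-07) = 0.00075267
c^2/(2*pi*h) = 343^2/(2*pi*0.0032) = 5.85138e+06
fc = 5.85138e+06 * 0.00075267 = 4404.2 Hz


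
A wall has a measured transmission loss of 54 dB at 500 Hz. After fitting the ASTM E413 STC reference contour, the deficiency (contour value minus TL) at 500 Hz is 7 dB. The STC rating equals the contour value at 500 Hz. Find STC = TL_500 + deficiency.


By ASTM E413, STC = value of the fitted reference contour at 500 Hz.
Contour value at 500 Hz = TL_500 + deficiency = 54 + 7 = 61
STC = 61


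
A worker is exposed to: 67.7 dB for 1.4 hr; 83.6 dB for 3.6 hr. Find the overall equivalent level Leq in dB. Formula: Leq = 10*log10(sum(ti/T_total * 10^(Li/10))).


T_total = 1.4 + 3.6 = 5.0 hr
(1.4/5.0) * 10^(67.7/10) = 1.64876e+06
(3.6/5.0) * 10^(83.6/10) = 1.64942e+08
Sum = 1.64876e+06 + 1.64942e+08 = 1.66591e+08
Leq = 10*log10(1.66591e+08) = 82.217 dB


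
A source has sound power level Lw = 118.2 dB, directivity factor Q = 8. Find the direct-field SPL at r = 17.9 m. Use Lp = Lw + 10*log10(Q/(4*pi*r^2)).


4*pi*r^2 = 4*pi*17.9^2 = 4026.39 m^2
Q / (4*pi*r^2) = 8 / 4026.39 = 0.00198689
Lp = 118.2 + 10*log10(0.00198689) = 91.182 dB


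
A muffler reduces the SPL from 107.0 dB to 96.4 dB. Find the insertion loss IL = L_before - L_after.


Insertion loss = SPL without muffler - SPL with muffler
IL = 107.0 - 96.4 = 10.6 dB


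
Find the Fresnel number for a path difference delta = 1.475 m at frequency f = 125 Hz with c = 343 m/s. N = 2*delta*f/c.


N = 2*delta*f/c = 2*delta/lambda, where lambda = c/f
lambda = 343 / 125 = 2.744 m
N = 2 * 1.475 / 2.744 = 1.0751


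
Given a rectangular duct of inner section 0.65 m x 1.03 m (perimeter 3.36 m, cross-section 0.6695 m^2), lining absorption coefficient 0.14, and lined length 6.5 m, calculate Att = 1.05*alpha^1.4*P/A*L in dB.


alpha^1.4 = 0.14^1.4 = 0.0637645
Attenuation rate = 1.05 * alpha^1.4 * P / A
= 1.05 * 0.0637645 * 3.36 / 0.6695 = 0.336014 dB/m
Total Att = 0.336014 * 6.5 = 2.1841 dB


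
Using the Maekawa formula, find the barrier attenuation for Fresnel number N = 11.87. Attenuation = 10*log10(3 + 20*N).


3 + 20*N = 3 + 20*11.87 = 240.4
Att = 10*log10(240.4) = 23.809 dB


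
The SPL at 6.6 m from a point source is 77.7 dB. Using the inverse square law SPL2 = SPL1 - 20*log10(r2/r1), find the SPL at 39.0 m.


r2/r1 = 39.0/6.6 = 5.90909
Correction = 20*log10(5.90909) = 15.4304 dB
SPL2 = 77.7 - 15.4304 = 62.27 dB


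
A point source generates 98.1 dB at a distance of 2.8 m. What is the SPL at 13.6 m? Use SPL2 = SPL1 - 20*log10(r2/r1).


r2/r1 = 13.6/2.8 = 4.85714
Correction = 20*log10(4.85714) = 13.7276 dB
SPL2 = 98.1 - 13.7276 = 84.372 dB


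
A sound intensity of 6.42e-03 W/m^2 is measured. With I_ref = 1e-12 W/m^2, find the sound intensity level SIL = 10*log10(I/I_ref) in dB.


I / I_ref = 6.42e-03 / 1e-12 = 6.42e+09
SIL = 10 * log10(6.42e+09) = 98.075 dB


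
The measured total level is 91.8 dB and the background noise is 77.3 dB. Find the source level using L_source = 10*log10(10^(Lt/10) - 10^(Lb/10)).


10^(91.8/10) = 1.51356e+09
10^(77.3/10) = 5.37032e+07
Difference = 1.51356e+09 - 5.37032e+07 = 1.45986e+09
L_source = 10*log10(1.45986e+09) = 91.643 dB


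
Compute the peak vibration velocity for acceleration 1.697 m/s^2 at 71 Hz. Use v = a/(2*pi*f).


omega = 2*pi*f = 2*pi*71 = 446.106 rad/s
v = a / omega = 1.697 / 446.106 = 0.003804 m/s


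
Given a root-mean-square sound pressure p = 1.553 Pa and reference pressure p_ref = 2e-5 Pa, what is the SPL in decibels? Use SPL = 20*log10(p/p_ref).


p / p_ref = 1.553 / 2e-5 = 77650
SPL = 20 * log10(77650) = 97.803 dB


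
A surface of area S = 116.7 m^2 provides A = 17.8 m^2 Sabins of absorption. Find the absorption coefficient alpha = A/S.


Absorption coefficient = absorbed power / incident power
alpha = A / S = 17.8 / 116.7 = 0.15253


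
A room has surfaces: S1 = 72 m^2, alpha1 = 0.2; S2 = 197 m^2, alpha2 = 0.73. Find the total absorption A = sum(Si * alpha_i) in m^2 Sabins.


72 * 0.2 = 14.4
197 * 0.73 = 143.81
A_total = 14.4 + 143.81 = 158.21 m^2


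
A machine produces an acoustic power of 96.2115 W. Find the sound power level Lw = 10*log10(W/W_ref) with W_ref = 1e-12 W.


W / W_ref = 96.2115 / 1e-12 = 9.62115e+13
Lw = 10 * log10(9.62115e+13) = 139.83 dB


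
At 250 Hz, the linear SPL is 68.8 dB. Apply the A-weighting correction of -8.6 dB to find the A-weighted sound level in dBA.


A-weighting table: 250 Hz -> -8.6 dB correction
SPL_A = SPL + correction = 68.8 + (-8.6) = 60.2 dBA


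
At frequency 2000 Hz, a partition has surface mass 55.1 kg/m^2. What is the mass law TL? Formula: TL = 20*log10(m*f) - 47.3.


m * f = 55.1 * 2000 = 110200
20*log10(110200) = 100.844 dB
TL = 100.844 - 47.3 = 53.544 dB


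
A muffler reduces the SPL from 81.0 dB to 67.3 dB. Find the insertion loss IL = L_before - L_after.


Insertion loss = SPL without muffler - SPL with muffler
IL = 81.0 - 67.3 = 13.7 dB


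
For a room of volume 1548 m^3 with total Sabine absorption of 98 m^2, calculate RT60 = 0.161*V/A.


RT60 = 0.161 * 1548 / 98 = 2.5431 s


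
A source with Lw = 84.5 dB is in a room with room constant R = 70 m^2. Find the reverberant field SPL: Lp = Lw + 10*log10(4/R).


4/R = 4/70 = 0.0571429
Lp = 84.5 + 10*log10(0.0571429) = 72.07 dB


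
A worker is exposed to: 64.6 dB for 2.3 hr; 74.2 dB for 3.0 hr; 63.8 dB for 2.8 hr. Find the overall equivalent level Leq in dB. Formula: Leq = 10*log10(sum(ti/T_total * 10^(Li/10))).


T_total = 2.3 + 3.0 + 2.8 = 8.1 hr
(2.3/8.1) * 10^(64.6/10) = 818923
(3.0/8.1) * 10^(74.2/10) = 9.74173e+06
(2.8/8.1) * 10^(63.8/10) = 829226
Sum = 818923 + 9.74173e+06 + 829226 = 1.13899e+07
Leq = 10*log10(1.13899e+07) = 70.565 dB


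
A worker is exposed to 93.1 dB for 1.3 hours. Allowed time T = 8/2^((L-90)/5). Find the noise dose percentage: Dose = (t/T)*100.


T_allowed = 8 / 2^((93.1 - 90)/5) = 5.20537 hr
Dose = 1.3 / 5.20537 * 100 = 24.974 %


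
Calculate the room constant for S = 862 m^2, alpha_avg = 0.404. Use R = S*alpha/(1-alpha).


R = 862 * 0.404 / (1 - 0.404) = 584.31 m^2


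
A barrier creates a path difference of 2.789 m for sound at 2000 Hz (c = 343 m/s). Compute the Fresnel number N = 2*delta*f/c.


N = 2*delta*f/c = 2*delta/lambda, where lambda = c/f
lambda = 343 / 2000 = 0.1715 m
N = 2 * 2.789 / 0.1715 = 32.525
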